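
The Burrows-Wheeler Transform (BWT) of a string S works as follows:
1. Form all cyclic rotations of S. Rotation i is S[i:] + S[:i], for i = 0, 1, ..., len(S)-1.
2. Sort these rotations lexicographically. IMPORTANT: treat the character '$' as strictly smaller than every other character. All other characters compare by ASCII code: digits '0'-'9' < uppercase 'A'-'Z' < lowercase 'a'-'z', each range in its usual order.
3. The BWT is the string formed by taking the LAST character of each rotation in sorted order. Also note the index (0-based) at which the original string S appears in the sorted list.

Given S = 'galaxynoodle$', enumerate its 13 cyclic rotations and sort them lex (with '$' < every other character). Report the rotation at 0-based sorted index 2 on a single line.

All 13 rotations (rotation i = S[i:]+S[:i]):
  rot[0] = galaxynoodle$
  rot[1] = alaxynoodle$g
  rot[2] = laxynoodle$ga
  rot[3] = axynoodle$gal
  rot[4] = xynoodle$gala
  rot[5] = ynoodle$galax
  rot[6] = noodle$galaxy
  rot[7] = oodle$galaxyn
  rot[8] = odle$galaxyno
  rot[9] = dle$galaxynoo
  rot[10] = le$galaxynood
  rot[11] = e$galaxynoodl
  rot[12] = $galaxynoodle
Sorted (with $ < everything):
  sorted[0] = $galaxynoodle
  sorted[1] = alaxynoodle$g
  sorted[2] = axynoodle$gal
  sorted[3] = dle$galaxynoo
  sorted[4] = e$galaxynoodl
  sorted[5] = galaxynoodle$
  sorted[6] = laxynoodle$ga
  sorted[7] = le$galaxynood
  sorted[8] = noodle$galaxy
  sorted[9] = odle$galaxyno
  sorted[10] = oodle$galaxyn
  sorted[11] = xynoodle$gala
  sorted[12] = ynoodle$galax
sorted[2] = axynoodle$gal

Answer: axynoodle$gal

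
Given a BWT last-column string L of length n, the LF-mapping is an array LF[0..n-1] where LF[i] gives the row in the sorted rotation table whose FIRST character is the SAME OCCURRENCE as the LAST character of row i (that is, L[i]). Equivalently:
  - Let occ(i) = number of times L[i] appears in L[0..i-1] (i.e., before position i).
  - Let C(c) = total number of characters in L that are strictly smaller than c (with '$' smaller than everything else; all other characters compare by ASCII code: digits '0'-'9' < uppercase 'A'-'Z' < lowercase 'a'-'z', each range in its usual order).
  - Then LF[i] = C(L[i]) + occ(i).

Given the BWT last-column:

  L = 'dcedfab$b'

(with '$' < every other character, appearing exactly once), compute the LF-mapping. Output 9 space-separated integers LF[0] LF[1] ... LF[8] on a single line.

Char counts: '$':1, 'a':1, 'b':2, 'c':1, 'd':2, 'e':1, 'f':1
C (first-col start): C('$')=0, C('a')=1, C('b')=2, C('c')=4, C('d')=5, C('e')=7, C('f')=8
L[0]='d': occ=0, LF[0]=C('d')+0=5+0=5
L[1]='c': occ=0, LF[1]=C('c')+0=4+0=4
L[2]='e': occ=0, LF[2]=C('e')+0=7+0=7
L[3]='d': occ=1, LF[3]=C('d')+1=5+1=6
L[4]='f': occ=0, LF[4]=C('f')+0=8+0=8
L[5]='a': occ=0, LF[5]=C('a')+0=1+0=1
L[6]='b': occ=0, LF[6]=C('b')+0=2+0=2
L[7]='$': occ=0, LF[7]=C('$')+0=0+0=0
L[8]='b': occ=1, LF[8]=C('b')+1=2+1=3

Answer: 5 4 7 6 8 1 2 0 3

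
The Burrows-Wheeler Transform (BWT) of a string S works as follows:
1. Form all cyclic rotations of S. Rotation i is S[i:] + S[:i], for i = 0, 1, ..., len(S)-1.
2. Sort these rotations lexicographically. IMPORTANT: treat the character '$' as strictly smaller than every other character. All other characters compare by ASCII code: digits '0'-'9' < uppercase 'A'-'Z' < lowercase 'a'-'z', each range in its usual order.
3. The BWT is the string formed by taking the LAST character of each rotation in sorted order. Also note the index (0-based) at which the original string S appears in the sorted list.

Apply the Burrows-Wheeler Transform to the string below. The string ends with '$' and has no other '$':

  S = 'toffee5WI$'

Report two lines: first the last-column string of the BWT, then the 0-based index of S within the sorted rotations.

Answer: IeW5effot$
9

Derivation:
All 10 rotations (rotation i = S[i:]+S[:i]):
  rot[0] = toffee5WI$
  rot[1] = offee5WI$t
  rot[2] = ffee5WI$to
  rot[3] = fee5WI$tof
  rot[4] = ee5WI$toff
  rot[5] = e5WI$toffe
  rot[6] = 5WI$toffee
  rot[7] = WI$toffee5
  rot[8] = I$toffee5W
  rot[9] = $toffee5WI
Sorted (with $ < everything):
  sorted[0] = $toffee5WI  (last char: 'I')
  sorted[1] = 5WI$toffee  (last char: 'e')
  sorted[2] = I$toffee5W  (last char: 'W')
  sorted[3] = WI$toffee5  (last char: '5')
  sorted[4] = e5WI$toffe  (last char: 'e')
  sorted[5] = ee5WI$toff  (last char: 'f')
  sorted[6] = fee5WI$tof  (last char: 'f')
  sorted[7] = ffee5WI$to  (last char: 'o')
  sorted[8] = offee5WI$t  (last char: 't')
  sorted[9] = toffee5WI$  (last char: '$')
Last column: IeW5effot$
Original string S is at sorted index 9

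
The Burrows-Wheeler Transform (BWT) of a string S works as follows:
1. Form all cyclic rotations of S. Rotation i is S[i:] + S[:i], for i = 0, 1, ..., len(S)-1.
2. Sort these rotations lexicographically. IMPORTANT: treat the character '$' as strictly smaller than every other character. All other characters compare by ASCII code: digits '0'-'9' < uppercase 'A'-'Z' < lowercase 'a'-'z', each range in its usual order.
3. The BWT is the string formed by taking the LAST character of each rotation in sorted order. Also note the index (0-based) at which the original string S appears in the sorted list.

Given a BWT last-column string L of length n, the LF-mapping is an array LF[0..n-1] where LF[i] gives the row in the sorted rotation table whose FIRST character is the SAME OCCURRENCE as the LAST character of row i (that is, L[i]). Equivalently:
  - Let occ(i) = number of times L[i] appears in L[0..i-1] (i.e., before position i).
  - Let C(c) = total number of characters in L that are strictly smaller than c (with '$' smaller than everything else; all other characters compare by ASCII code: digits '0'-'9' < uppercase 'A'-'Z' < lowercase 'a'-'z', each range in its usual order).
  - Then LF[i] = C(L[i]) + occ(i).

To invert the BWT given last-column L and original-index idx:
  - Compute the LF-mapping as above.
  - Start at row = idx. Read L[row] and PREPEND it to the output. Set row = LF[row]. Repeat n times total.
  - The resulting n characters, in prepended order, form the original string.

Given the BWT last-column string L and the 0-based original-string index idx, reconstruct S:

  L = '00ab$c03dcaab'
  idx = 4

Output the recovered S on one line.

Answer: 3acbdb0aca00$

Derivation:
LF mapping: 1 2 5 8 0 10 3 4 12 11 6 7 9
Walk LF starting at row 4, prepending L[row]:
  step 1: row=4, L[4]='$', prepend. Next row=LF[4]=0
  step 2: row=0, L[0]='0', prepend. Next row=LF[0]=1
  step 3: row=1, L[1]='0', prepend. Next row=LF[1]=2
  step 4: row=2, L[2]='a', prepend. Next row=LF[2]=5
  step 5: row=5, L[5]='c', prepend. Next row=LF[5]=10
  step 6: row=10, L[10]='a', prepend. Next row=LF[10]=6
  step 7: row=6, L[6]='0', prepend. Next row=LF[6]=3
  step 8: row=3, L[3]='b', prepend. Next row=LF[3]=8
  step 9: row=8, L[8]='d', prepend. Next row=LF[8]=12
  step 10: row=12, L[12]='b', prepend. Next row=LF[12]=9
  step 11: row=9, L[9]='c', prepend. Next row=LF[9]=11
  step 12: row=11, L[11]='a', prepend. Next row=LF[11]=7
  step 13: row=7, L[7]='3', prepend. Next row=LF[7]=4
Reversed output: 3acbdb0aca00$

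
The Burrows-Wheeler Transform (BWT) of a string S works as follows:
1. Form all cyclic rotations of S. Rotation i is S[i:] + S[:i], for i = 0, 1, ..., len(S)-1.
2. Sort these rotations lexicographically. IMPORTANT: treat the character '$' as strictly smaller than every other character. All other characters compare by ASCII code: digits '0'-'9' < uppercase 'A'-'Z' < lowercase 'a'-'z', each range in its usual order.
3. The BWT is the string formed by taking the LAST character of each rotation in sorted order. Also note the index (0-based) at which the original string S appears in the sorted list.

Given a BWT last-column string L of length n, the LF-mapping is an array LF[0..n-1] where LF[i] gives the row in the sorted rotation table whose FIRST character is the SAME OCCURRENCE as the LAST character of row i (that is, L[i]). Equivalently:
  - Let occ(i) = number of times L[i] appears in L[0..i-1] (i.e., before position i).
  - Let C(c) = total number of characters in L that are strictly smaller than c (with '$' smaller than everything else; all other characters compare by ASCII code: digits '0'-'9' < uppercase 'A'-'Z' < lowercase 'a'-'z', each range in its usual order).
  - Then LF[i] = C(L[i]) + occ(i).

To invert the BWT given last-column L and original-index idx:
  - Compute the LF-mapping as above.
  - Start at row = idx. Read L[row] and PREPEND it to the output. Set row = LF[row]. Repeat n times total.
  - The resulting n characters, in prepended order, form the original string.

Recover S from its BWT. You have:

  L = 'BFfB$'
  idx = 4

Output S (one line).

Answer: fBFB$

Derivation:
LF mapping: 1 3 4 2 0
Walk LF starting at row 4, prepending L[row]:
  step 1: row=4, L[4]='$', prepend. Next row=LF[4]=0
  step 2: row=0, L[0]='B', prepend. Next row=LF[0]=1
  step 3: row=1, L[1]='F', prepend. Next row=LF[1]=3
  step 4: row=3, L[3]='B', prepend. Next row=LF[3]=2
  step 5: row=2, L[2]='f', prepend. Next row=LF[2]=4
Reversed output: fBFB$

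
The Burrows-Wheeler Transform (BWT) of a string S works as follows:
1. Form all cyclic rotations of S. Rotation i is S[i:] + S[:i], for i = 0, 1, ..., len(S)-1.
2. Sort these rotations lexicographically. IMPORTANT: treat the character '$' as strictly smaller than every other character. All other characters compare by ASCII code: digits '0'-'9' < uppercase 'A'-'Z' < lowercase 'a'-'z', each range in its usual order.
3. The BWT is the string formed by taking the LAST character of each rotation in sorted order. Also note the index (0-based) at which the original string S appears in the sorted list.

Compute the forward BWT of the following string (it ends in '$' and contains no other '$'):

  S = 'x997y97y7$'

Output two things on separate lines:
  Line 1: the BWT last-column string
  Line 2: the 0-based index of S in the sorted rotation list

Answer: 7y99y9x$77
7

Derivation:
All 10 rotations (rotation i = S[i:]+S[:i]):
  rot[0] = x997y97y7$
  rot[1] = 997y97y7$x
  rot[2] = 97y97y7$x9
  rot[3] = 7y97y7$x99
  rot[4] = y97y7$x997
  rot[5] = 97y7$x997y
  rot[6] = 7y7$x997y9
  rot[7] = y7$x997y97
  rot[8] = 7$x997y97y
  rot[9] = $x997y97y7
Sorted (with $ < everything):
  sorted[0] = $x997y97y7  (last char: '7')
  sorted[1] = 7$x997y97y  (last char: 'y')
  sorted[2] = 7y7$x997y9  (last char: '9')
  sorted[3] = 7y97y7$x99  (last char: '9')
  sorted[4] = 97y7$x997y  (last char: 'y')
  sorted[5] = 97y97y7$x9  (last char: '9')
  sorted[6] = 997y97y7$x  (last char: 'x')
  sorted[7] = x997y97y7$  (last char: '$')
  sorted[8] = y7$x997y97  (last char: '7')
  sorted[9] = y97y7$x997  (last char: '7')
Last column: 7y99y9x$77
Original string S is at sorted index 7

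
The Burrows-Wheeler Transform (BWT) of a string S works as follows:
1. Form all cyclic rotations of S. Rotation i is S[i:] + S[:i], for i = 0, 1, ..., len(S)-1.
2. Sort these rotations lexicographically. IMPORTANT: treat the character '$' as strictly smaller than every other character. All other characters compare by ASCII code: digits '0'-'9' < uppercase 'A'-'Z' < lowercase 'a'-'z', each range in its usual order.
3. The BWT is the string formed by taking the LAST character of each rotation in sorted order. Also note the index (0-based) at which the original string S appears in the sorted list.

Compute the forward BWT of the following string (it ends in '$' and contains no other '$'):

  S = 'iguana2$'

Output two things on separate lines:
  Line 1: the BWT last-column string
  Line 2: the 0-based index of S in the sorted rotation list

Answer: 2anui$ag
5

Derivation:
All 8 rotations (rotation i = S[i:]+S[:i]):
  rot[0] = iguana2$
  rot[1] = guana2$i
  rot[2] = uana2$ig
  rot[3] = ana2$igu
  rot[4] = na2$igua
  rot[5] = a2$iguan
  rot[6] = 2$iguana
  rot[7] = $iguana2
Sorted (with $ < everything):
  sorted[0] = $iguana2  (last char: '2')
  sorted[1] = 2$iguana  (last char: 'a')
  sorted[2] = a2$iguan  (last char: 'n')
  sorted[3] = ana2$igu  (last char: 'u')
  sorted[4] = guana2$i  (last char: 'i')
  sorted[5] = iguana2$  (last char: '$')
  sorted[6] = na2$igua  (last char: 'a')
  sorted[7] = uana2$ig  (last char: 'g')
Last column: 2anui$ag
Original string S is at sorted index 5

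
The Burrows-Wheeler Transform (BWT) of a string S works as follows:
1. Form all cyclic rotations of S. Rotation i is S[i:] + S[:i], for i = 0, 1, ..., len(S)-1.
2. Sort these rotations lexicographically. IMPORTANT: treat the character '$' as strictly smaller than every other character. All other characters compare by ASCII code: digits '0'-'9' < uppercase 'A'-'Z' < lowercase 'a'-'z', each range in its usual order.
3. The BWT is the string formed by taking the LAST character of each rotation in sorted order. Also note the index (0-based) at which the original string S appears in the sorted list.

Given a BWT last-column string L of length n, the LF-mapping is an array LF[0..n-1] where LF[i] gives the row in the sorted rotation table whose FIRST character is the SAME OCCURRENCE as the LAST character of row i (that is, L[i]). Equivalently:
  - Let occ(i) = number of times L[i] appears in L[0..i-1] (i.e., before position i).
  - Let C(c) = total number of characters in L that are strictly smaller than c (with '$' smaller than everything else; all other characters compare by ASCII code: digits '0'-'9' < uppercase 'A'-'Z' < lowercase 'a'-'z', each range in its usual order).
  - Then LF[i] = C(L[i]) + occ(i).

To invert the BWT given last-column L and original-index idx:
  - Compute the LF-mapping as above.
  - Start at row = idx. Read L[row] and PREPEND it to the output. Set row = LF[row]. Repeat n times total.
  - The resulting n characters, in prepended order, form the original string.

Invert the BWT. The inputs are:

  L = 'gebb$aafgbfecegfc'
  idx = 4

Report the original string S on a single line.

LF mapping: 14 8 3 4 0 1 2 11 15 5 12 9 6 10 16 13 7
Walk LF starting at row 4, prepending L[row]:
  step 1: row=4, L[4]='$', prepend. Next row=LF[4]=0
  step 2: row=0, L[0]='g', prepend. Next row=LF[0]=14
  step 3: row=14, L[14]='g', prepend. Next row=LF[14]=16
  step 4: row=16, L[16]='c', prepend. Next row=LF[16]=7
  step 5: row=7, L[7]='f', prepend. Next row=LF[7]=11
  step 6: row=11, L[11]='e', prepend. Next row=LF[11]=9
  step 7: row=9, L[9]='b', prepend. Next row=LF[9]=5
  step 8: row=5, L[5]='a', prepend. Next row=LF[5]=1
  step 9: row=1, L[1]='e', prepend. Next row=LF[1]=8
  step 10: row=8, L[8]='g', prepend. Next row=LF[8]=15
  step 11: row=15, L[15]='f', prepend. Next row=LF[15]=13
  step 12: row=13, L[13]='e', prepend. Next row=LF[13]=10
  step 13: row=10, L[10]='f', prepend. Next row=LF[10]=12
  step 14: row=12, L[12]='c', prepend. Next row=LF[12]=6
  step 15: row=6, L[6]='a', prepend. Next row=LF[6]=2
  step 16: row=2, L[2]='b', prepend. Next row=LF[2]=3
  step 17: row=3, L[3]='b', prepend. Next row=LF[3]=4
Reversed output: bbacfefgeabefcgg$

Answer: bbacfefgeabefcgg$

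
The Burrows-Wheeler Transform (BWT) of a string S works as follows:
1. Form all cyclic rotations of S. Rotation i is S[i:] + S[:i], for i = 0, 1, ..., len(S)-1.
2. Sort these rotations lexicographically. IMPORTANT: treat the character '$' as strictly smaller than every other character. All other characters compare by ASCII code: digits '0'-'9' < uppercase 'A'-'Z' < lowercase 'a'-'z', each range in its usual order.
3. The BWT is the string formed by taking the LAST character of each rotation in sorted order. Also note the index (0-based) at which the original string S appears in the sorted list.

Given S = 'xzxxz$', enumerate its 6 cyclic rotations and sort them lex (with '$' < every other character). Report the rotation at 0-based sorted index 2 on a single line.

All 6 rotations (rotation i = S[i:]+S[:i]):
  rot[0] = xzxxz$
  rot[1] = zxxz$x
  rot[2] = xxz$xz
  rot[3] = xz$xzx
  rot[4] = z$xzxx
  rot[5] = $xzxxz
Sorted (with $ < everything):
  sorted[0] = $xzxxz
  sorted[1] = xxz$xz
  sorted[2] = xz$xzx
  sorted[3] = xzxxz$
  sorted[4] = z$xzxx
  sorted[5] = zxxz$x
sorted[2] = xz$xzx

Answer: xz$xzx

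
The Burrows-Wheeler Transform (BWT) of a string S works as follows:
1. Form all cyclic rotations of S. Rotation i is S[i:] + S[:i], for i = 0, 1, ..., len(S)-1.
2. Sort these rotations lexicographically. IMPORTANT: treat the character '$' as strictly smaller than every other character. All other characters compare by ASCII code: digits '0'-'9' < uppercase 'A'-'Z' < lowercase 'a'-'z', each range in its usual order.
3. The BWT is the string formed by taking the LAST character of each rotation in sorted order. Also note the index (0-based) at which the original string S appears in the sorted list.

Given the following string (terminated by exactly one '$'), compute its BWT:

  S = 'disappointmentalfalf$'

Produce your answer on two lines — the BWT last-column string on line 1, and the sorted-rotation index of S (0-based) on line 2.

All 21 rotations (rotation i = S[i:]+S[:i]):
  rot[0] = disappointmentalfalf$
  rot[1] = isappointmentalfalf$d
  rot[2] = sappointmentalfalf$di
  rot[3] = appointmentalfalf$dis
  rot[4] = ppointmentalfalf$disa
  rot[5] = pointmentalfalf$disap
  rot[6] = ointmentalfalf$disapp
  rot[7] = intmentalfalf$disappo
  rot[8] = ntmentalfalf$disappoi
  rot[9] = tmentalfalf$disappoin
  rot[10] = mentalfalf$disappoint
  rot[11] = entalfalf$disappointm
  rot[12] = ntalfalf$disappointme
  rot[13] = talfalf$disappointmen
  rot[14] = alfalf$disappointment
  rot[15] = lfalf$disappointmenta
  rot[16] = falf$disappointmental
  rot[17] = alf$disappointmentalf
  rot[18] = lf$disappointmentalfa
  rot[19] = f$disappointmentalfal
  rot[20] = $disappointmentalfalf
Sorted (with $ < everything):
  sorted[0] = $disappointmentalfalf  (last char: 'f')
  sorted[1] = alf$disappointmentalf  (last char: 'f')
  sorted[2] = alfalf$disappointment  (last char: 't')
  sorted[3] = appointmentalfalf$dis  (last char: 's')
  sorted[4] = disappointmentalfalf$  (last char: '$')
  sorted[5] = entalfalf$disappointm  (last char: 'm')
  sorted[6] = f$disappointmentalfal  (last char: 'l')
  sorted[7] = falf$disappointmental  (last char: 'l')
  sorted[8] = intmentalfalf$disappo  (last char: 'o')
  sorted[9] = isappointmentalfalf$d  (last char: 'd')
  sorted[10] = lf$disappointmentalfa  (last char: 'a')
  sorted[11] = lfalf$disappointmenta  (last char: 'a')
  sorted[12] = mentalfalf$disappoint  (last char: 't')
  sorted[13] = ntalfalf$disappointme  (last char: 'e')
  sorted[14] = ntmentalfalf$disappoi  (last char: 'i')
  sorted[15] = ointmentalfalf$disapp  (last char: 'p')
  sorted[16] = pointmentalfalf$disap  (last char: 'p')
  sorted[17] = ppointmentalfalf$disa  (last char: 'a')
  sorted[18] = sappointmentalfalf$di  (last char: 'i')
  sorted[19] = talfalf$disappointmen  (last char: 'n')
  sorted[20] = tmentalfalf$disappoin  (last char: 'n')
Last column: ffts$mllodaateippainn
Original string S is at sorted index 4

Answer: ffts$mllodaateippainn
4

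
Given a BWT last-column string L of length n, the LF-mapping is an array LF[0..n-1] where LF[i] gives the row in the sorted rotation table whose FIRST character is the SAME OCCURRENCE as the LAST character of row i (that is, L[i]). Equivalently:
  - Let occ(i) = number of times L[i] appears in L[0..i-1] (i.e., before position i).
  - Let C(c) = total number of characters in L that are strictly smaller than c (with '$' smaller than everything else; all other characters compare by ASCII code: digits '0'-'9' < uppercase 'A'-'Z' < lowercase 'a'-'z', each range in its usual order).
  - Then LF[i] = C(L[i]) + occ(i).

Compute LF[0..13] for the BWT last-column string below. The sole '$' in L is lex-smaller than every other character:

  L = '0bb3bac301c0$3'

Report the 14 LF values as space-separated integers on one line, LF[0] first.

Answer: 1 9 10 5 11 8 12 6 2 4 13 3 0 7

Derivation:
Char counts: '$':1, '0':3, '1':1, '3':3, 'a':1, 'b':3, 'c':2
C (first-col start): C('$')=0, C('0')=1, C('1')=4, C('3')=5, C('a')=8, C('b')=9, C('c')=12
L[0]='0': occ=0, LF[0]=C('0')+0=1+0=1
L[1]='b': occ=0, LF[1]=C('b')+0=9+0=9
L[2]='b': occ=1, LF[2]=C('b')+1=9+1=10
L[3]='3': occ=0, LF[3]=C('3')+0=5+0=5
L[4]='b': occ=2, LF[4]=C('b')+2=9+2=11
L[5]='a': occ=0, LF[5]=C('a')+0=8+0=8
L[6]='c': occ=0, LF[6]=C('c')+0=12+0=12
L[7]='3': occ=1, LF[7]=C('3')+1=5+1=6
L[8]='0': occ=1, LF[8]=C('0')+1=1+1=2
L[9]='1': occ=0, LF[9]=C('1')+0=4+0=4
L[10]='c': occ=1, LF[10]=C('c')+1=12+1=13
L[11]='0': occ=2, LF[11]=C('0')+2=1+2=3
L[12]='$': occ=0, LF[12]=C('$')+0=0+0=0
L[13]='3': occ=2, LF[13]=C('3')+2=5+2=7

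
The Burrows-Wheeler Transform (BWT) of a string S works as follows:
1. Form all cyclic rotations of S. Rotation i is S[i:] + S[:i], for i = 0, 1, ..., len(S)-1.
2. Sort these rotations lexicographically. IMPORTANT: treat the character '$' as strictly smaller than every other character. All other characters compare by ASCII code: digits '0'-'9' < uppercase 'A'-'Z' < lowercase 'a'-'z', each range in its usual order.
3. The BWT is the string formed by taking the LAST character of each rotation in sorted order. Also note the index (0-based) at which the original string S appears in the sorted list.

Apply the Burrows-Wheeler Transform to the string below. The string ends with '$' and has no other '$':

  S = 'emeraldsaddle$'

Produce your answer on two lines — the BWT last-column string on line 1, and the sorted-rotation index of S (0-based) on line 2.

All 14 rotations (rotation i = S[i:]+S[:i]):
  rot[0] = emeraldsaddle$
  rot[1] = meraldsaddle$e
  rot[2] = eraldsaddle$em
  rot[3] = raldsaddle$eme
  rot[4] = aldsaddle$emer
  rot[5] = ldsaddle$emera
  rot[6] = dsaddle$emeral
  rot[7] = saddle$emerald
  rot[8] = addle$emeralds
  rot[9] = ddle$emeraldsa
  rot[10] = dle$emeraldsad
  rot[11] = le$emeraldsadd
  rot[12] = e$emeraldsaddl
  rot[13] = $emeraldsaddle
Sorted (with $ < everything):
  sorted[0] = $emeraldsaddle  (last char: 'e')
  sorted[1] = addle$emeralds  (last char: 's')
  sorted[2] = aldsaddle$emer  (last char: 'r')
  sorted[3] = ddle$emeraldsa  (last char: 'a')
  sorted[4] = dle$emeraldsad  (last char: 'd')
  sorted[5] = dsaddle$emeral  (last char: 'l')
  sorted[6] = e$emeraldsaddl  (last char: 'l')
  sorted[7] = emeraldsaddle$  (last char: '$')
  sorted[8] = eraldsaddle$em  (last char: 'm')
  sorted[9] = ldsaddle$emera  (last char: 'a')
  sorted[10] = le$emeraldsadd  (last char: 'd')
  sorted[11] = meraldsaddle$e  (last char: 'e')
  sorted[12] = raldsaddle$eme  (last char: 'e')
  sorted[13] = saddle$emerald  (last char: 'd')
Last column: esradll$madeed
Original string S is at sorted index 7

Answer: esradll$madeed
7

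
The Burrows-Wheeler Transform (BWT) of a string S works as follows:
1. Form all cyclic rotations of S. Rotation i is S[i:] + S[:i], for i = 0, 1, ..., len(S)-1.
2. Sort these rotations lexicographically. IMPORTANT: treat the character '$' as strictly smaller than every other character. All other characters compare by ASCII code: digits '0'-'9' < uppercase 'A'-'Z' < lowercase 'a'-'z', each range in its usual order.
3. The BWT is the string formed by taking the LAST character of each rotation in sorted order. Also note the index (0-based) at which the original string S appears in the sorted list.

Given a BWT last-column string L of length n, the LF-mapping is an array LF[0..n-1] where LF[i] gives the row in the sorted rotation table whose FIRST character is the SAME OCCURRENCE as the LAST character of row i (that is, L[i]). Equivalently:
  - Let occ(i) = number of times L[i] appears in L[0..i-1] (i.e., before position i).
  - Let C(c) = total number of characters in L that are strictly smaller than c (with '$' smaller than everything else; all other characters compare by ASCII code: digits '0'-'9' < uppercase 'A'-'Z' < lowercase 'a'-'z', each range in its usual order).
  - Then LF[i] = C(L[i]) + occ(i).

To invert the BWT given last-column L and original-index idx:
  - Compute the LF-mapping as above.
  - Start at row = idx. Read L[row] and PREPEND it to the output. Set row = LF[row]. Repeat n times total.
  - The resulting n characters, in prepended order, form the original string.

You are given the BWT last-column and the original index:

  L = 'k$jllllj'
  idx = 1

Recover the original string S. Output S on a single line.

Answer: jjllllk$

Derivation:
LF mapping: 3 0 1 4 5 6 7 2
Walk LF starting at row 1, prepending L[row]:
  step 1: row=1, L[1]='$', prepend. Next row=LF[1]=0
  step 2: row=0, L[0]='k', prepend. Next row=LF[0]=3
  step 3: row=3, L[3]='l', prepend. Next row=LF[3]=4
  step 4: row=4, L[4]='l', prepend. Next row=LF[4]=5
  step 5: row=5, L[5]='l', prepend. Next row=LF[5]=6
  step 6: row=6, L[6]='l', prepend. Next row=LF[6]=7
  step 7: row=7, L[7]='j', prepend. Next row=LF[7]=2
  step 8: row=2, L[2]='j', prepend. Next row=LF[2]=1
Reversed output: jjllllk$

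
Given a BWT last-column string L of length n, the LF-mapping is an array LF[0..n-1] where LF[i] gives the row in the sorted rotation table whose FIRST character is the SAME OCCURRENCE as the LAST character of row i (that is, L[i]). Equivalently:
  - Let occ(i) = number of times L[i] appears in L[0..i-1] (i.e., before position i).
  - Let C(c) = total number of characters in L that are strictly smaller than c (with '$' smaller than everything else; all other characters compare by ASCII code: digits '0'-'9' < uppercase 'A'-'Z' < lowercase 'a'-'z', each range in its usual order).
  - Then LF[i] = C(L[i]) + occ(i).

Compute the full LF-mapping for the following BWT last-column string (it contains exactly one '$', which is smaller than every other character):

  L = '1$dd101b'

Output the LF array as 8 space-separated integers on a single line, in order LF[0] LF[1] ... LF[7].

Char counts: '$':1, '0':1, '1':3, 'b':1, 'd':2
C (first-col start): C('$')=0, C('0')=1, C('1')=2, C('b')=5, C('d')=6
L[0]='1': occ=0, LF[0]=C('1')+0=2+0=2
L[1]='$': occ=0, LF[1]=C('$')+0=0+0=0
L[2]='d': occ=0, LF[2]=C('d')+0=6+0=6
L[3]='d': occ=1, LF[3]=C('d')+1=6+1=7
L[4]='1': occ=1, LF[4]=C('1')+1=2+1=3
L[5]='0': occ=0, LF[5]=C('0')+0=1+0=1
L[6]='1': occ=2, LF[6]=C('1')+2=2+2=4
L[7]='b': occ=0, LF[7]=C('b')+0=5+0=5

Answer: 2 0 6 7 3 1 4 5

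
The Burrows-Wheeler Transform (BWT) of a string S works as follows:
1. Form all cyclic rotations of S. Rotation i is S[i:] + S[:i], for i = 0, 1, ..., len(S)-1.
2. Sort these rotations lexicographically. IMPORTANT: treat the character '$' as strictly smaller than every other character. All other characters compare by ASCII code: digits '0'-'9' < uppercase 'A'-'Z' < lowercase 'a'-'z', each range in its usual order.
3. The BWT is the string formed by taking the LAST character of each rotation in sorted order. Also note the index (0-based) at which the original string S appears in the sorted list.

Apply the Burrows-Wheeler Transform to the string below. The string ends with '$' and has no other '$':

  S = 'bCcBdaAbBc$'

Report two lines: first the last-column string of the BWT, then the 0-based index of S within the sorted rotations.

Answer: cabcbdA$BCB
7

Derivation:
All 11 rotations (rotation i = S[i:]+S[:i]):
  rot[0] = bCcBdaAbBc$
  rot[1] = CcBdaAbBc$b
  rot[2] = cBdaAbBc$bC
  rot[3] = BdaAbBc$bCc
  rot[4] = daAbBc$bCcB
  rot[5] = aAbBc$bCcBd
  rot[6] = AbBc$bCcBda
  rot[7] = bBc$bCcBdaA
  rot[8] = Bc$bCcBdaAb
  rot[9] = c$bCcBdaAbB
  rot[10] = $bCcBdaAbBc
Sorted (with $ < everything):
  sorted[0] = $bCcBdaAbBc  (last char: 'c')
  sorted[1] = AbBc$bCcBda  (last char: 'a')
  sorted[2] = Bc$bCcBdaAb  (last char: 'b')
  sorted[3] = BdaAbBc$bCc  (last char: 'c')
  sorted[4] = CcBdaAbBc$b  (last char: 'b')
  sorted[5] = aAbBc$bCcBd  (last char: 'd')
  sorted[6] = bBc$bCcBdaA  (last char: 'A')
  sorted[7] = bCcBdaAbBc$  (last char: '$')
  sorted[8] = c$bCcBdaAbB  (last char: 'B')
  sorted[9] = cBdaAbBc$bC  (last char: 'C')
  sorted[10] = daAbBc$bCcB  (last char: 'B')
Last column: cabcbdA$BCB
Original string S is at sorted index 7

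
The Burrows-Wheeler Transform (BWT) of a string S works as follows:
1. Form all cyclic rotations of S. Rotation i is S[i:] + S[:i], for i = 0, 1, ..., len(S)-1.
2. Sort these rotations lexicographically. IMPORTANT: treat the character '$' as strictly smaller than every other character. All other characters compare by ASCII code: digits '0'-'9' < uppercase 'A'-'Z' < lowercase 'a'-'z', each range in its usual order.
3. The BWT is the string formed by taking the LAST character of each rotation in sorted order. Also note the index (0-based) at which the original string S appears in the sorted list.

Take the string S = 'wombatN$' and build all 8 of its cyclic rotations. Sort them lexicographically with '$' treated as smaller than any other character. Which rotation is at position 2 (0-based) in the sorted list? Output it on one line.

Answer: atN$womb

Derivation:
All 8 rotations (rotation i = S[i:]+S[:i]):
  rot[0] = wombatN$
  rot[1] = ombatN$w
  rot[2] = mbatN$wo
  rot[3] = batN$wom
  rot[4] = atN$womb
  rot[5] = tN$womba
  rot[6] = N$wombat
  rot[7] = $wombatN
Sorted (with $ < everything):
  sorted[0] = $wombatN
  sorted[1] = N$wombat
  sorted[2] = atN$womb
  sorted[3] = batN$wom
  sorted[4] = mbatN$wo
  sorted[5] = ombatN$w
  sorted[6] = tN$womba
  sorted[7] = wombatN$
sorted[2] = atN$womb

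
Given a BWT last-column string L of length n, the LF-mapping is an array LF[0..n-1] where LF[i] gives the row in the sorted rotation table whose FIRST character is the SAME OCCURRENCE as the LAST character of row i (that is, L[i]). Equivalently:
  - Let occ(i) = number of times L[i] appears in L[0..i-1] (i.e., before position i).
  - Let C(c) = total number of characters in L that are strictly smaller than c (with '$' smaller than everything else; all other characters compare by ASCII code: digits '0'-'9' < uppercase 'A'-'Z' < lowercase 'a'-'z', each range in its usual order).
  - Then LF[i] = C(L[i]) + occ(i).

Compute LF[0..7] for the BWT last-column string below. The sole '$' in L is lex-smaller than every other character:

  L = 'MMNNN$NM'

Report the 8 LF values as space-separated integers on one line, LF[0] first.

Char counts: '$':1, 'M':3, 'N':4
C (first-col start): C('$')=0, C('M')=1, C('N')=4
L[0]='M': occ=0, LF[0]=C('M')+0=1+0=1
L[1]='M': occ=1, LF[1]=C('M')+1=1+1=2
L[2]='N': occ=0, LF[2]=C('N')+0=4+0=4
L[3]='N': occ=1, LF[3]=C('N')+1=4+1=5
L[4]='N': occ=2, LF[4]=C('N')+2=4+2=6
L[5]='$': occ=0, LF[5]=C('$')+0=0+0=0
L[6]='N': occ=3, LF[6]=C('N')+3=4+3=7
L[7]='M': occ=2, LF[7]=C('M')+2=1+2=3

Answer: 1 2 4 5 6 0 7 3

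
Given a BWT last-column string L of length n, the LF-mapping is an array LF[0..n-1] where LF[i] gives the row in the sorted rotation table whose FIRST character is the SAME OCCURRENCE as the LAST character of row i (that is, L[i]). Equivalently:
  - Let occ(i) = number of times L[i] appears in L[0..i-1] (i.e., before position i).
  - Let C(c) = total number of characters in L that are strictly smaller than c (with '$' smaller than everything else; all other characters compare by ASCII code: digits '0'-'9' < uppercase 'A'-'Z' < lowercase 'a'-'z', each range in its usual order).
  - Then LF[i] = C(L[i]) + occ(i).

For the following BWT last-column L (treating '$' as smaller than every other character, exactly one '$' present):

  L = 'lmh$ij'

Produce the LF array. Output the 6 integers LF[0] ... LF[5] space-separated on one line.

Char counts: '$':1, 'h':1, 'i':1, 'j':1, 'l':1, 'm':1
C (first-col start): C('$')=0, C('h')=1, C('i')=2, C('j')=3, C('l')=4, C('m')=5
L[0]='l': occ=0, LF[0]=C('l')+0=4+0=4
L[1]='m': occ=0, LF[1]=C('m')+0=5+0=5
L[2]='h': occ=0, LF[2]=C('h')+0=1+0=1
L[3]='$': occ=0, LF[3]=C('$')+0=0+0=0
L[4]='i': occ=0, LF[4]=C('i')+0=2+0=2
L[5]='j': occ=0, LF[5]=C('j')+0=3+0=3

Answer: 4 5 1 0 2 3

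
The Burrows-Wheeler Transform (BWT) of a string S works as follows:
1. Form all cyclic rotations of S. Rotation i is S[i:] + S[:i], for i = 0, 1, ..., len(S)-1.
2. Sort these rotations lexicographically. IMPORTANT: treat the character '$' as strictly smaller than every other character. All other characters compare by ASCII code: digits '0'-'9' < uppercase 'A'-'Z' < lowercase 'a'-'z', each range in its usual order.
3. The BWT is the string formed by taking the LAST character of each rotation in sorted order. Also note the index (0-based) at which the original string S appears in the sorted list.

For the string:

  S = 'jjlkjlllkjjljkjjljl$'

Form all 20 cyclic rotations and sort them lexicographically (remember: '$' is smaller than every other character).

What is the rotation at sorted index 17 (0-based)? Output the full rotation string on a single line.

Answer: lkjlllkjjljkjjljl$jj

Derivation:
All 20 rotations (rotation i = S[i:]+S[:i]):
  rot[0] = jjlkjlllkjjljkjjljl$
  rot[1] = jlkjlllkjjljkjjljl$j
  rot[2] = lkjlllkjjljkjjljl$jj
  rot[3] = kjlllkjjljkjjljl$jjl
  rot[4] = jlllkjjljkjjljl$jjlk
  rot[5] = lllkjjljkjjljl$jjlkj
  rot[6] = llkjjljkjjljl$jjlkjl
  rot[7] = lkjjljkjjljl$jjlkjll
  rot[8] = kjjljkjjljl$jjlkjlll
  rot[9] = jjljkjjljl$jjlkjlllk
  rot[10] = jljkjjljl$jjlkjlllkj
  rot[11] = ljkjjljl$jjlkjlllkjj
  rot[12] = jkjjljl$jjlkjlllkjjl
  rot[13] = kjjljl$jjlkjlllkjjlj
  rot[14] = jjljl$jjlkjlllkjjljk
  rot[15] = jljl$jjlkjlllkjjljkj
  rot[16] = ljl$jjlkjlllkjjljkjj
  rot[17] = jl$jjlkjlllkjjljkjjl
  rot[18] = l$jjlkjlllkjjljkjjlj
  rot[19] = $jjlkjlllkjjljkjjljl
Sorted (with $ < everything):
  sorted[0] = $jjlkjlllkjjljkjjljl
  sorted[1] = jjljkjjljl$jjlkjlllk
  sorted[2] = jjljl$jjlkjlllkjjljk
  sorted[3] = jjlkjlllkjjljkjjljl$
  sorted[4] = jkjjljl$jjlkjlllkjjl
  sorted[5] = jl$jjlkjlllkjjljkjjl
  sorted[6] = jljkjjljl$jjlkjlllkj
  sorted[7] = jljl$jjlkjlllkjjljkj
  sorted[8] = jlkjlllkjjljkjjljl$j
  sorted[9] = jlllkjjljkjjljl$jjlk
  sorted[10] = kjjljkjjljl$jjlkjlll
  sorted[11] = kjjljl$jjlkjlllkjjlj
  sorted[12] = kjlllkjjljkjjljl$jjl
  sorted[13] = l$jjlkjlllkjjljkjjlj
  sorted[14] = ljkjjljl$jjlkjlllkjj
  sorted[15] = ljl$jjlkjlllkjjljkjj
  sorted[16] = lkjjljkjjljl$jjlkjll
  sorted[17] = lkjlllkjjljkjjljl$jj
  sorted[18] = llkjjljkjjljl$jjlkjl
  sorted[19] = lllkjjljkjjljl$jjlkj
sorted[17] = lkjlllkjjljkjjljl$jj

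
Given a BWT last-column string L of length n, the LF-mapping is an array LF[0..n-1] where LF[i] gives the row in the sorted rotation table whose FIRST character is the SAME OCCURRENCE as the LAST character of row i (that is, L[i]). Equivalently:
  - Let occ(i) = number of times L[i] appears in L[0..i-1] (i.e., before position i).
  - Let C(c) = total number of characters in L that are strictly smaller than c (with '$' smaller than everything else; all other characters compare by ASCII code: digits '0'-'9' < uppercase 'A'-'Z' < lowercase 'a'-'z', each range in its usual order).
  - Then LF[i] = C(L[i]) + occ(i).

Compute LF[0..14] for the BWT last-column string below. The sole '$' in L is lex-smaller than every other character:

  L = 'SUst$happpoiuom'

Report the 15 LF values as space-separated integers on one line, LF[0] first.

Char counts: '$':1, 'S':1, 'U':1, 'a':1, 'h':1, 'i':1, 'm':1, 'o':2, 'p':3, 's':1, 't':1, 'u':1
C (first-col start): C('$')=0, C('S')=1, C('U')=2, C('a')=3, C('h')=4, C('i')=5, C('m')=6, C('o')=7, C('p')=9, C('s')=12, C('t')=13, C('u')=14
L[0]='S': occ=0, LF[0]=C('S')+0=1+0=1
L[1]='U': occ=0, LF[1]=C('U')+0=2+0=2
L[2]='s': occ=0, LF[2]=C('s')+0=12+0=12
L[3]='t': occ=0, LF[3]=C('t')+0=13+0=13
L[4]='$': occ=0, LF[4]=C('$')+0=0+0=0
L[5]='h': occ=0, LF[5]=C('h')+0=4+0=4
L[6]='a': occ=0, LF[6]=C('a')+0=3+0=3
L[7]='p': occ=0, LF[7]=C('p')+0=9+0=9
L[8]='p': occ=1, LF[8]=C('p')+1=9+1=10
L[9]='p': occ=2, LF[9]=C('p')+2=9+2=11
L[10]='o': occ=0, LF[10]=C('o')+0=7+0=7
L[11]='i': occ=0, LF[11]=C('i')+0=5+0=5
L[12]='u': occ=0, LF[12]=C('u')+0=14+0=14
L[13]='o': occ=1, LF[13]=C('o')+1=7+1=8
L[14]='m': occ=0, LF[14]=C('m')+0=6+0=6

Answer: 1 2 12 13 0 4 3 9 10 11 7 5 14 8 6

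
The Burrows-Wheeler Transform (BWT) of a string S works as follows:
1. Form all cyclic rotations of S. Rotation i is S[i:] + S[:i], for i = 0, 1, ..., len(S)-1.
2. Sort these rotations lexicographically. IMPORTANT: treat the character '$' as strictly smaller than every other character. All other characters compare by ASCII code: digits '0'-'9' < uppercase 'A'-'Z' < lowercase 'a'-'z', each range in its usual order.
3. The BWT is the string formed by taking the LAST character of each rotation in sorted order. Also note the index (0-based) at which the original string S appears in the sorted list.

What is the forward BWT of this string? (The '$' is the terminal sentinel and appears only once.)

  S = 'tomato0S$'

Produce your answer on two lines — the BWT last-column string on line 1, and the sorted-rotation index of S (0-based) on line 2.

Answer: So0motta$
8

Derivation:
All 9 rotations (rotation i = S[i:]+S[:i]):
  rot[0] = tomato0S$
  rot[1] = omato0S$t
  rot[2] = mato0S$to
  rot[3] = ato0S$tom
  rot[4] = to0S$toma
  rot[5] = o0S$tomat
  rot[6] = 0S$tomato
  rot[7] = S$tomato0
  rot[8] = $tomato0S
Sorted (with $ < everything):
  sorted[0] = $tomato0S  (last char: 'S')
  sorted[1] = 0S$tomato  (last char: 'o')
  sorted[2] = S$tomato0  (last char: '0')
  sorted[3] = ato0S$tom  (last char: 'm')
  sorted[4] = mato0S$to  (last char: 'o')
  sorted[5] = o0S$tomat  (last char: 't')
  sorted[6] = omato0S$t  (last char: 't')
  sorted[7] = to0S$toma  (last char: 'a')
  sorted[8] = tomato0S$  (last char: '$')
Last column: So0motta$
Original string S is at sorted index 8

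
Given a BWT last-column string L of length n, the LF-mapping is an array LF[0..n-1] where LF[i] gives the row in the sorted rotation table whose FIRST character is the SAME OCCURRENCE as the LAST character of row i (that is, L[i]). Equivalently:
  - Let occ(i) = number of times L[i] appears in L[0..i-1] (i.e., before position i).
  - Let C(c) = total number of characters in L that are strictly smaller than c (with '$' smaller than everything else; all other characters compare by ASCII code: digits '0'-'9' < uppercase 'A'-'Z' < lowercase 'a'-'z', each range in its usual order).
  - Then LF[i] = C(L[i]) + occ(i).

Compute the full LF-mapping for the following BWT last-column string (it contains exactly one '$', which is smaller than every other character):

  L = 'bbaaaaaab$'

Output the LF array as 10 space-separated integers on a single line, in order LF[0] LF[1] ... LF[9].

Answer: 7 8 1 2 3 4 5 6 9 0

Derivation:
Char counts: '$':1, 'a':6, 'b':3
C (first-col start): C('$')=0, C('a')=1, C('b')=7
L[0]='b': occ=0, LF[0]=C('b')+0=7+0=7
L[1]='b': occ=1, LF[1]=C('b')+1=7+1=8
L[2]='a': occ=0, LF[2]=C('a')+0=1+0=1
L[3]='a': occ=1, LF[3]=C('a')+1=1+1=2
L[4]='a': occ=2, LF[4]=C('a')+2=1+2=3
L[5]='a': occ=3, LF[5]=C('a')+3=1+3=4
L[6]='a': occ=4, LF[6]=C('a')+4=1+4=5
L[7]='a': occ=5, LF[7]=C('a')+5=1+5=6
L[8]='b': occ=2, LF[8]=C('b')+2=7+2=9
L[9]='$': occ=0, LF[9]=C('$')+0=0+0=0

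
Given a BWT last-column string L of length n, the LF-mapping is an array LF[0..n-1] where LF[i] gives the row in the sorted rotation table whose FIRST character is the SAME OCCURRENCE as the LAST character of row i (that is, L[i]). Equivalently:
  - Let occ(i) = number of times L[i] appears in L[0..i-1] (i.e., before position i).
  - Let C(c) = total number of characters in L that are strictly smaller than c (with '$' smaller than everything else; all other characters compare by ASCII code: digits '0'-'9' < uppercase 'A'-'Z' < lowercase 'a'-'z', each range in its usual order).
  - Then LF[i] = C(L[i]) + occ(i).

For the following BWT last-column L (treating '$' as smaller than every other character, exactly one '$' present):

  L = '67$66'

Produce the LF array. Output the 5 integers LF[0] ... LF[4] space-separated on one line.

Answer: 1 4 0 2 3

Derivation:
Char counts: '$':1, '6':3, '7':1
C (first-col start): C('$')=0, C('6')=1, C('7')=4
L[0]='6': occ=0, LF[0]=C('6')+0=1+0=1
L[1]='7': occ=0, LF[1]=C('7')+0=4+0=4
L[2]='$': occ=0, LF[2]=C('$')+0=0+0=0
L[3]='6': occ=1, LF[3]=C('6')+1=1+1=2
L[4]='6': occ=2, LF[4]=C('6')+2=1+2=3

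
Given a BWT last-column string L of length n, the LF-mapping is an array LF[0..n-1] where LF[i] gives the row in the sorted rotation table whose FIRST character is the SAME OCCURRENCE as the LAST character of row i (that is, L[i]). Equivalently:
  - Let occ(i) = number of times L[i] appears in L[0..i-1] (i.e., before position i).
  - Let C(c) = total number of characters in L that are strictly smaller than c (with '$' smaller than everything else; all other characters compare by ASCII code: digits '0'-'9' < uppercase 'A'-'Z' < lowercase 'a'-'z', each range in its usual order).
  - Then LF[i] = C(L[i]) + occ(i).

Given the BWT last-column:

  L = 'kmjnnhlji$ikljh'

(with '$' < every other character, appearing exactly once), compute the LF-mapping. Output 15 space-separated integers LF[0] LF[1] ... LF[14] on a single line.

Answer: 8 12 5 13 14 1 10 6 3 0 4 9 11 7 2

Derivation:
Char counts: '$':1, 'h':2, 'i':2, 'j':3, 'k':2, 'l':2, 'm':1, 'n':2
C (first-col start): C('$')=0, C('h')=1, C('i')=3, C('j')=5, C('k')=8, C('l')=10, C('m')=12, C('n')=13
L[0]='k': occ=0, LF[0]=C('k')+0=8+0=8
L[1]='m': occ=0, LF[1]=C('m')+0=12+0=12
L[2]='j': occ=0, LF[2]=C('j')+0=5+0=5
L[3]='n': occ=0, LF[3]=C('n')+0=13+0=13
L[4]='n': occ=1, LF[4]=C('n')+1=13+1=14
L[5]='h': occ=0, LF[5]=C('h')+0=1+0=1
L[6]='l': occ=0, LF[6]=C('l')+0=10+0=10
L[7]='j': occ=1, LF[7]=C('j')+1=5+1=6
L[8]='i': occ=0, LF[8]=C('i')+0=3+0=3
L[9]='$': occ=0, LF[9]=C('$')+0=0+0=0
L[10]='i': occ=1, LF[10]=C('i')+1=3+1=4
L[11]='k': occ=1, LF[11]=C('k')+1=8+1=9
L[12]='l': occ=1, LF[12]=C('l')+1=10+1=11
L[13]='j': occ=2, LF[13]=C('j')+2=5+2=7
L[14]='h': occ=1, LF[14]=C('h')+1=1+1=2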